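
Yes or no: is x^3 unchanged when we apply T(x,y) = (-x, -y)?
No

Substitute T(x,y) = (-x, -y) into the expression and compare with the original.

Original: x^3
After applying T: (-x)^3 = -x^3

This differs from the original x^3 (difference: -2x^3), so the expression is NOT invariant.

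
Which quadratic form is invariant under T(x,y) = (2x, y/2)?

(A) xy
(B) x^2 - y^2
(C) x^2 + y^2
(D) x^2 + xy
A

T multiplies x by 2 and divides y by 2.
Substitute the transformed coordinates into each option and compare with the original:
(A) xy  ->  (2x)(y/2) = xy   [equals xy: invariant]
(B) x^2 - y^2  ->  (2x)^2 - (y/2)^2 = 4x^2 - y^2/4   [differs from x^2 - y^2: not invariant]
(C) x^2 + y^2  ->  (2x)^2 + (y/2)^2 = 4x^2 + y^2/4   [differs from x^2 + y^2: not invariant]
(D) x^2 + xy  ->  (2x)^2 + (2x)(y/2) = 4x^2 + xy   [differs from x^2 + xy: not invariant]

Only option (A), xy, is unchanged by the transformation.
The factors 2 and 1/2 cancel only in the pure product xy.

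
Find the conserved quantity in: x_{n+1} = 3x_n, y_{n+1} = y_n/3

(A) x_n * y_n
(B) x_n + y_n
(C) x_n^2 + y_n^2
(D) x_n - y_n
A

For the recurrence x_{n+1} = 3x_n, y_{n+1} = y_n/3:

x_{n+1} * y_{n+1} = (3x_n) * (y_n/3) = x_n * y_n
The product is conserved.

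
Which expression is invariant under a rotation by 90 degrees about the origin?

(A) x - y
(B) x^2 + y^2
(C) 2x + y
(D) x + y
B

A rotation by 90 degrees sends (x, y) to (-y, x).
Substitute the transformed coordinates into each option and compare with the original:
(A) x - y  ->  (-y) - (x) = -x - y   [differs from x - y: not invariant]
(B) x^2 + y^2  ->  (-y)^2 + (x)^2 = x^2 + y^2   [equals x^2 + y^2: invariant]
(C) 2x + y  ->  2(-y) + (x) = x - 2y   [differs from 2x + y: not invariant]
(D) x + y  ->  (-y) + (x) = x - y   [differs from x + y: not invariant]

Only option (B), x^2 + y^2, is unchanged by the transformation.
Geometrically, x^2 + y^2 is the squared distance from the origin, which every rotation about the origin preserves.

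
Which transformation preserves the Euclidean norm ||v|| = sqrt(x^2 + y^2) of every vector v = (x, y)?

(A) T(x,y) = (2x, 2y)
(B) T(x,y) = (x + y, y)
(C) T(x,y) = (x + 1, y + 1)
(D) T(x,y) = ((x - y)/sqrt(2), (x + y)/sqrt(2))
D

A transformation preserves a norm if ||T(v)|| = ||v|| for every v; a single vector where the norm changes rules an option out.

(A) T(x,y) = (2x, 2y): v = (1, 0) has norm sqrt((1)^2 + (0)^2) = 1, but T(v) = (2, 0) has norm 2 -- not preserved.
(B) T(x,y) = (x + y, y): v = (0, 1) has norm sqrt((0)^2 + (1)^2) = 1, but T(v) = (1, 1) has norm sqrt(2) -- not preserved.
(C) T(x,y) = (x + 1, y + 1): v = (1, 0) has norm sqrt((1)^2 + (0)^2) = 1, but T(v) = (2, 1) has norm sqrt(5) -- not preserved.
(D) T(x,y) = ((x - y)/sqrt(2), (x + y)/sqrt(2)): preserves the norm -- it is an orthogonal map (a rotation/reflection), and (sqrt(2)(x - y)/2)^2 + (sqrt(2)(x + y)/2)^2 simplifies to x^2 + y^2.

Therefore the answer is (D).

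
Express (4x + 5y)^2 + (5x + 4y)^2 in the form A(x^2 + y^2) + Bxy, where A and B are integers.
41(x^2 + y^2) + 80xy

Expanding: (4x + 5y)^2 = 16x^2 + 40xy + 25y^2
(5x + 4y)^2 = 25x^2 + 40xy + 16y^2
Sum = (16+25)(x^2+y^2) + 80xy = 41(x^2 + y^2) + 80xy
This is symmetric in x and y.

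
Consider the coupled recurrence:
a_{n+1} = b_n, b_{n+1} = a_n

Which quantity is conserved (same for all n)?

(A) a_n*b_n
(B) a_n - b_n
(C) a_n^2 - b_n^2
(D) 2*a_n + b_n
A

Replace a_n by a_{n+1} = b_n and b_n by b_{n+1} = a_n in each option and simplify:
(A) a_n*b_n  ->  (b_n)*(a_n) = a_n*b_n   [conserved]
(B) a_n - b_n  ->  (b_n) - (a_n) = -a_n + b_n   [not conserved]
(C) a_n^2 - b_n^2  ->  (b_n)^2 - (a_n)^2 = -a_n^2 + b_n^2   [not conserved]
(D) 2*a_n + b_n  ->  2*(b_n) + (a_n) = a_n + 2*b_n   [not conserved]

Only (A) a_n*b_n returns to itself after one step, so it is the conserved quantity.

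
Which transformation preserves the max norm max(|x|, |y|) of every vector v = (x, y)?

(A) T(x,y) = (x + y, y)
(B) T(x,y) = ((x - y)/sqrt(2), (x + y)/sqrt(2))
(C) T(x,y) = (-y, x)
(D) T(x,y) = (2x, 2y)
C

A transformation preserves a norm if ||T(v)|| = ||v|| for every v; a single vector where the norm changes rules an option out.

(A) T(x,y) = (x + y, y): v = (1, 1) has norm max(|1|, |1|) = 1, but T(v) = (2, 1) has norm 2 -- not preserved.
(B) T(x,y) = ((x - y)/sqrt(2), (x + y)/sqrt(2)): v = (1, 0) has norm max(|1|, |0|) = 1, but T(v) = (sqrt(2)/2, sqrt(2)/2) has norm sqrt(2)/2 -- not preserved.
(C) T(x,y) = (-y, x): preserves the norm -- it only permutes the coordinates and/or flips signs, which leaves max(|x|, |y|) unchanged.
(D) T(x,y) = (2x, 2y): v = (1, 0) has norm max(|1|, |0|) = 1, but T(v) = (2, 0) has norm 2 -- not preserved.

Therefore the answer is (C).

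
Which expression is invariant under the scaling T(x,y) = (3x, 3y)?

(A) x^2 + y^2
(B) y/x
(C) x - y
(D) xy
B

Under the uniform scaling T(x,y) = (3x, 3y):
Substitute the transformed coordinates into each option and compare with the original:
(A) x^2 + y^2  ->  (3x)^2 + (3y)^2 = 9x^2 + 9y^2   [differs from x^2 + y^2: not invariant]
(B) y/x  ->  (3y)/(3x) = y/x   [equals y/x: invariant]
(C) x - y  ->  (3x) - (3y) = 3x - 3y   [differs from x - y: not invariant]
(D) xy  ->  (3x)(3y) = 9xy   [differs from xy: not invariant]

Only option (B), y/x, is unchanged by the transformation.
The common factor 3 cancels in a ratio of coordinates, while sums, products and sums of squares pick up factors of 3 or 9.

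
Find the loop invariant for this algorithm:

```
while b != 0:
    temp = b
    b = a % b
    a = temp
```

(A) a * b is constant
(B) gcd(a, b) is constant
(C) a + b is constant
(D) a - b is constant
B

A loop invariant must hold before the first iteration and be re-established by every execution of the body.

(B) gcd(a, b) is constant: One iteration replaces (a, b) by (b, a mod b). Since a mod b = a - q*b for an integer q, any common divisor of a and b divides b and a mod b, and conversely; hence gcd(b, a mod b) = gcd(a, b). For instance (26, 9) -> (9, 8) keeps gcd = 1. At exit b = 0 and a = gcd of the original inputs.

The other options fail:
(A) a * b is constant: e.g. (a, b) = (26, 9) -> (9, 8): the product goes from 234 to 72.
(C) a + b is constant: e.g. (a, b) = (26, 9) -> (9, 8): the sum goes from 35 to 17.
(D) a - b is constant: e.g. (a, b) = (26, 9) -> (9, 8): the difference goes from 17 to 1.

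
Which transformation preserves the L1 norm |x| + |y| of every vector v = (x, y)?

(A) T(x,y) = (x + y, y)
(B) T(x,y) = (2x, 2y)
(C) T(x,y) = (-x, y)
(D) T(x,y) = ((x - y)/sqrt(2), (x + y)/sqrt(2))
C

A transformation preserves a norm if ||T(v)|| = ||v|| for every v; a single vector where the norm changes rules an option out.

(A) T(x,y) = (x + y, y): v = (0, 1) has norm |0| + |1| = 1, but T(v) = (1, 1) has norm 2 -- not preserved.
(B) T(x,y) = (2x, 2y): v = (1, 0) has norm |1| + |0| = 1, but T(v) = (2, 0) has norm 2 -- not preserved.
(C) T(x,y) = (-x, y): preserves the norm -- it only permutes the coordinates and/or flips signs, which leaves |x| + |y| unchanged.
(D) T(x,y) = ((x - y)/sqrt(2), (x + y)/sqrt(2)): v = (1, 0) has norm |1| + |0| = 1, but T(v) = (sqrt(2)/2, sqrt(2)/2) has norm sqrt(2) -- not preserved.

Therefore the answer is (C).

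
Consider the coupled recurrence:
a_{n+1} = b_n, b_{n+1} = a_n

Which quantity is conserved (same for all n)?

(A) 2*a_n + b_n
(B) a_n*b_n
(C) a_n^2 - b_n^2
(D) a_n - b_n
B

Replace a_n by a_{n+1} = b_n and b_n by b_{n+1} = a_n in each option and simplify:
(A) 2*a_n + b_n  ->  2*(b_n) + (a_n) = a_n + 2*b_n   [not conserved]
(B) a_n*b_n  ->  (b_n)*(a_n) = a_n*b_n   [conserved]
(C) a_n^2 - b_n^2  ->  (b_n)^2 - (a_n)^2 = -a_n^2 + b_n^2   [not conserved]
(D) a_n - b_n  ->  (b_n) - (a_n) = -a_n + b_n   [not conserved]

Only (B) a_n*b_n returns to itself after one step, so it is the conserved quantity.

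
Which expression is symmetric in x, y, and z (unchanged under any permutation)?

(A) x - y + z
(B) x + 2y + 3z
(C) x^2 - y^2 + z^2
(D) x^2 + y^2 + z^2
D

A symmetric expression is unchanged when the variables are permuted; here the transformation to test is the swap (x, y) -> (y, x).
A symmetric expression must survive every permutation; the single swap x <-> y already eliminates the distractors, and the keyed expression is also unchanged by x <-> z and y <-> z (each variable enters it in exactly the same way).
Substitute the transformed coordinates into each option and compare with the original:
(A) x - y + z  ->  (y) - (x) + z = -x + y + z   [differs from x - y + z: not invariant]
(B) x + 2y + 3z  ->  (y) + 2(x) + 3z = 2x + y + 3z   [differs from x + 2y + 3z: not invariant]
(C) x^2 - y^2 + z^2  ->  (y)^2 - (x)^2 + z^2 = -x^2 + y^2 + z^2   [differs from x^2 - y^2 + z^2: not invariant]
(D) x^2 + y^2 + z^2  ->  (y)^2 + (x)^2 + z^2 = x^2 + y^2 + z^2   [equals x^2 + y^2 + z^2: invariant]

Only option (D), x^2 + y^2 + z^2, is unchanged by the transformation.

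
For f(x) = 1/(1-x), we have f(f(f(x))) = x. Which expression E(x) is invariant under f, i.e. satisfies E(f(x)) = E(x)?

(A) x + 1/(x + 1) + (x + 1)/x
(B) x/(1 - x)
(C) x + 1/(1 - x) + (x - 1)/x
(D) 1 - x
C

Replace x by f(x) = 1/(1 - x) in each option and simplify. As a quick numerical cross-check, also compare E(3) with E(f(3)) = E(-1/2).

(A) x + 1/(x + 1) + (x + 1)/x  ->  (1/(1 - x)) + 1/((1/(1 - x)) + 1) + ((1/(1 - x)) + 1)/(1/(1 - x)) = (-x^3 + 6x^2 - 11x + 7)/(x^2 - 3x + 2); check: E(3) = 55/12 but E(-1/2) = 1/2.   [not invariant]
(B) x/(1 - x)  ->  (1/(1 - x))/(1 - (1/(1 - x))) = -1/x; check: E(3) = -3/2 but E(-1/2) = -1/3.   [not invariant]
(C) x + 1/(1 - x) + (x - 1)/x  ->  (1/(1 - x)) + 1/(1 - (1/(1 - x))) + ((1/(1 - x)) - 1)/(1/(1 - x)), which simplifies back to x + 1/(1 - x) + (x - 1)/x; check: E(3) = 19/6, E(-1/2) = 19/6.   [invariant]
(D) 1 - x  ->  1 - (1/(1 - x)) = x/(x - 1); check: E(3) = -2 but E(-1/2) = 3/2.   [not invariant]

Only (C) is unchanged. Indeed f(f(x)) = 1/(1 - 1/(1-x)) = (1-x)/(-x) = (x-1)/x, so E(x) = x + f(x) + f(f(x)) is the sum over the whole 3-cycle; applying f just permutes the three terms cyclically (x -> f(x) -> f(f(x)) -> x), leaving the sum unchanged.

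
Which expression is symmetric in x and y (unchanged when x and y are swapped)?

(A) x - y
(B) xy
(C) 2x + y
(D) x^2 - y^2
B

A symmetric expression is unchanged when the variables are permuted; here the transformation to test is the swap (x, y) -> (y, x).
Substitute the transformed coordinates into each option and compare with the original:
(A) x - y  ->  (y) - (x) = -x + y   [differs from x - y: not invariant]
(B) xy  ->  (y)(x) = xy   [equals xy: invariant]
(C) 2x + y  ->  2(y) + (x) = x + 2y   [differs from 2x + y: not invariant]
(D) x^2 - y^2  ->  (y)^2 - (x)^2 = -x^2 + y^2   [differs from x^2 - y^2: not invariant]

Only option (B), xy, is unchanged by the transformation.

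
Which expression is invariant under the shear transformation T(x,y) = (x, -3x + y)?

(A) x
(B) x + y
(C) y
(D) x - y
A

Under the shear T(x,y) = (x, -3x + y):
Substitute the transformed coordinates into each option and compare with the original:
(A) x  ->  (x) = x   [equals x: invariant]
(B) x + y  ->  (x) + (-3x + y) = -2x + y   [differs from x + y: not invariant]
(C) y  ->  (-3x + y) = -3x + y   [differs from y: not invariant]
(D) x - y  ->  (x) - (-3x + y) = 4x - y   [differs from x - y: not invariant]

Only option (A), x, is unchanged by the transformation.
A vertical shear moves points parallel to the y-axis, so the x-coordinate (and any function of x alone) is unchanged.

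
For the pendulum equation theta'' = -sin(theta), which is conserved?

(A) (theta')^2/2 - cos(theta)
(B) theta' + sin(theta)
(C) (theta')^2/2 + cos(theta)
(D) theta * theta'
A

A first integral I satisfies dI/dt = 0 along every solution. Differentiate each option and use the equation of motion:
(A) d/dt[(theta')^2/2 - cos(theta)] = theta' theta'' + sin(theta) theta' = theta'(-sin(theta)) + theta' sin(theta) = 0
(B) d/dt[theta' + sin(theta)] = theta'' + cos(theta) theta' = -sin(theta) + theta' cos(theta), not identically 0
(C) d/dt[(theta')^2/2 + cos(theta)] = theta' theta'' - sin(theta) theta' = -2 theta' sin(theta), not identically 0
(D) d/dt[theta * theta'] = (theta')^2 + theta theta'' = (theta')^2 - theta sin(theta), not identically 0

Only (A) has zero time-derivative. This is the total energy: kinetic (theta')^2/2 plus potential -cos(theta).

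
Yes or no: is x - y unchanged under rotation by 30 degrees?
No

Applying rotation by 30 degrees: x' = x*cos(30 degrees) - y*sin(30 degrees) = sqrt(3)x/2 - y/2, y' = x*sin(30 degrees) + y*cos(30 degrees) = x/2 + sqrt(3)y/2

Substituting into x - y:
(sqrt(3)x/2 - y/2) - (x/2 + sqrt(3)y/2)
= -x/2 + sqrt(3)x/2 - sqrt(3)y/2 - y/2

This differs from the original expression x - y, so it is NOT invariant.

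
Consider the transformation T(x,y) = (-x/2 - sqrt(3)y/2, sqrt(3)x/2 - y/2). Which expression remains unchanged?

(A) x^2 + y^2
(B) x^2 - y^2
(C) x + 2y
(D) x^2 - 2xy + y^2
A

An expression E(x,y) is invariant under T if E(T(x,y)) = E(x,y). Here T(x,y) = (-x/2 - sqrt(3)y/2, sqrt(3)x/2 - y/2).
Substitute the transformed coordinates into each option and compare with the original:
(A) x^2 + y^2  ->  (-x/2 - sqrt(3)y/2)^2 + (sqrt(3)x/2 - y/2)^2 = x^2 + y^2   [equals x^2 + y^2: invariant]
(B) x^2 - y^2  ->  (-x/2 - sqrt(3)y/2)^2 - (sqrt(3)x/2 - y/2)^2 = -x^2/2 + sqrt(3)xy + y^2/2   [differs from x^2 - y^2: not invariant]
(C) x + 2y  ->  (-x/2 - sqrt(3)y/2) + 2(sqrt(3)x/2 - y/2) = -x/2 + sqrt(3)x - y - sqrt(3)y/2   [differs from x + 2y: not invariant]
(D) x^2 - 2xy + y^2  ->  (-x/2 - sqrt(3)y/2)^2 - 2(-x/2 - sqrt(3)y/2)(sqrt(3)x/2 - y/2) + (sqrt(3)x/2 - y/2)^2 = sqrt(3)x^2/2 + x^2 + xy - sqrt(3)y^2/2 + y^2   [differs from x^2 - 2xy + y^2: not invariant]

Only option (A), x^2 + y^2, is unchanged by the transformation.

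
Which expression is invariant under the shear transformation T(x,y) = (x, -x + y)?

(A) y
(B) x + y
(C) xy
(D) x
D

Under the shear T(x,y) = (x, -x + y):
Substitute the transformed coordinates into each option and compare with the original:
(A) y  ->  (-x + y) = -x + y   [differs from y: not invariant]
(B) x + y  ->  (x) + (-x + y) = y   [differs from x + y: not invariant]
(C) xy  ->  (x)(-x + y) = -x^2 + xy   [differs from xy: not invariant]
(D) x  ->  (x) = x   [equals x: invariant]

Only option (D), x, is unchanged by the transformation.
A vertical shear moves points parallel to the y-axis, so the x-coordinate (and any function of x alone) is unchanged.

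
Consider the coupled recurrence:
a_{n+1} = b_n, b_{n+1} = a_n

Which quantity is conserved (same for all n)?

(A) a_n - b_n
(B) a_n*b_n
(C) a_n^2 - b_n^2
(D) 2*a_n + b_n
B

Replace a_n by a_{n+1} = b_n and b_n by b_{n+1} = a_n in each option and simplify:
(A) a_n - b_n  ->  (b_n) - (a_n) = -a_n + b_n   [not conserved]
(B) a_n*b_n  ->  (b_n)*(a_n) = a_n*b_n   [conserved]
(C) a_n^2 - b_n^2  ->  (b_n)^2 - (a_n)^2 = -a_n^2 + b_n^2   [not conserved]
(D) 2*a_n + b_n  ->  2*(b_n) + (a_n) = a_n + 2*b_n   [not conserved]

Only (B) a_n*b_n returns to itself after one step, so it is the conserved quantity.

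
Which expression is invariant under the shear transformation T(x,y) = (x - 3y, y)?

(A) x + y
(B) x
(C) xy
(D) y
D

Under the shear T(x,y) = (x - 3y, y):
Substitute the transformed coordinates into each option and compare with the original:
(A) x + y  ->  (x - 3y) + (y) = x - 2y   [differs from x + y: not invariant]
(B) x  ->  (x - 3y) = x - 3y   [differs from x: not invariant]
(C) xy  ->  (x - 3y)(y) = xy - 3y^2   [differs from xy: not invariant]
(D) y  ->  (y) = y   [equals y: invariant]

Only option (D), y, is unchanged by the transformation.
A horizontal shear moves points parallel to the x-axis, so the y-coordinate (and any function of y alone) is unchanged.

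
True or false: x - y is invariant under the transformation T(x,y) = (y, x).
False

Substitute T(x,y) = (y, x) into the expression and compare with the original.

Original: x - y
After applying T: (y) - (x) = -x + y

This differs from the original x - y (difference: -2x + 2y), so the expression is NOT invariant.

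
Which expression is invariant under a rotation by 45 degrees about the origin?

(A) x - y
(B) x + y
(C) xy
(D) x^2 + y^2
D

A rotation by 45 degrees sends (x, y) to (sqrt(2)x/2 - sqrt(2)y/2, sqrt(2)x/2 + sqrt(2)y/2).
Substitute the transformed coordinates into each option and compare with the original:
(A) x - y  ->  (sqrt(2)x/2 - sqrt(2)y/2) - (sqrt(2)x/2 + sqrt(2)y/2) = -sqrt(2)y   [differs from x - y: not invariant]
(B) x + y  ->  (sqrt(2)x/2 - sqrt(2)y/2) + (sqrt(2)x/2 + sqrt(2)y/2) = sqrt(2)x   [differs from x + y: not invariant]
(C) xy  ->  (sqrt(2)x/2 - sqrt(2)y/2)(sqrt(2)x/2 + sqrt(2)y/2) = x^2/2 - y^2/2   [differs from xy: not invariant]
(D) x^2 + y^2  ->  (sqrt(2)x/2 - sqrt(2)y/2)^2 + (sqrt(2)x/2 + sqrt(2)y/2)^2 = x^2 + y^2   [equals x^2 + y^2: invariant]

Only option (D), x^2 + y^2, is unchanged by the transformation.
Geometrically, x^2 + y^2 is the squared distance from the origin, which every rotation about the origin preserves.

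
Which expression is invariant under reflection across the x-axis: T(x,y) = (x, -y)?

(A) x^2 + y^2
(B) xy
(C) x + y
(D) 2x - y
A

The map is reflection across the x-axis: T(x,y) = (x, -y).
Substitute the transformed coordinates into each option and compare with the original:
(A) x^2 + y^2  ->  (x)^2 + (-y)^2 = x^2 + y^2   [equals x^2 + y^2: invariant]
(B) xy  ->  (x)(-y) = -xy   [differs from xy: not invariant]
(C) x + y  ->  (x) + (-y) = x - y   [differs from x + y: not invariant]
(D) 2x - y  ->  2(x) - (-y) = 2x + y   [differs from 2x - y: not invariant]

Only option (A), x^2 + y^2, is unchanged by the transformation.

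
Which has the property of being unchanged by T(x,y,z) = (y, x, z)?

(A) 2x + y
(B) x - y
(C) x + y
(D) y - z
C

Apply T(x,y,z) = (y, x, z) to each option, i.e. replace (x, y, z) by the transformed coordinates.
Substitute the transformed coordinates into each option and compare with the original:
(A) 2x + y  ->  2(y) + (x) = x + 2y   [differs from 2x + y: not invariant]
(B) x - y  ->  (y) - (x) = -x + y   [differs from x - y: not invariant]
(C) x + y  ->  (y) + (x) = x + y   [equals x + y: invariant]
(D) y - z  ->  (x) - (z) = x - z   [differs from y - z: not invariant]

Only option (C), x + y, is unchanged by the transformation.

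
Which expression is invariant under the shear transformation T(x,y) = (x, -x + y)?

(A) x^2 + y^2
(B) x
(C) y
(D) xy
B

Under the shear T(x,y) = (x, -x + y):
Substitute the transformed coordinates into each option and compare with the original:
(A) x^2 + y^2  ->  (x)^2 + (-x + y)^2 = 2x^2 - 2xy + y^2   [differs from x^2 + y^2: not invariant]
(B) x  ->  (x) = x   [equals x: invariant]
(C) y  ->  (-x + y) = -x + y   [differs from y: not invariant]
(D) xy  ->  (x)(-x + y) = -x^2 + xy   [differs from xy: not invariant]

Only option (B), x, is unchanged by the transformation.
A vertical shear moves points parallel to the y-axis, so the x-coordinate (and any function of x alone) is unchanged.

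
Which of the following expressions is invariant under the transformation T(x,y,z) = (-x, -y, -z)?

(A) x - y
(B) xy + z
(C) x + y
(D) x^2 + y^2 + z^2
D

Apply T(x,y,z) = (-x, -y, -z) to each option, i.e. replace (x, y, z) by the transformed coordinates.
Substitute the transformed coordinates into each option and compare with the original:
(A) x - y  ->  (-x) - (-y) = -x + y   [differs from x - y: not invariant]
(B) xy + z  ->  (-x)(-y) + (-z) = xy - z   [differs from xy + z: not invariant]
(C) x + y  ->  (-x) + (-y) = -x - y   [differs from x + y: not invariant]
(D) x^2 + y^2 + z^2  ->  (-x)^2 + (-y)^2 + (-z)^2 = x^2 + y^2 + z^2   [equals x^2 + y^2 + z^2: invariant]

Only option (D), x^2 + y^2 + z^2, is unchanged by the transformation.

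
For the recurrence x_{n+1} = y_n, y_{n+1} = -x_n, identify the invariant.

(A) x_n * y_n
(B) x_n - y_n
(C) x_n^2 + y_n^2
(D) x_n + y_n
C

For the recurrence x_{n+1} = y_n, y_{n+1} = -x_n:

x_{n+1}^2 + y_{n+1}^2 = y_n^2 + (-x_n)^2 = x_n^2 + y_n^2
The sum of squares is conserved (like energy in a harmonic oscillator).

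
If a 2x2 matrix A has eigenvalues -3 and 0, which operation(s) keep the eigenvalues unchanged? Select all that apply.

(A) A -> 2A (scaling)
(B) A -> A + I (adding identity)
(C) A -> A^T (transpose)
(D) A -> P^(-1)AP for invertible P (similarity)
C and D

Eigenvalues are preserved by:
1. Similarity transformations: A -> P^(-1)AP (same characteristic polynomial)
2. Transpose: A^T has the same eigenvalues as A

Eigenvalues are NOT preserved by:
- Adding identity: eigenvalues become -3+1, 0+1
- Scaling: eigenvalues become -6, 0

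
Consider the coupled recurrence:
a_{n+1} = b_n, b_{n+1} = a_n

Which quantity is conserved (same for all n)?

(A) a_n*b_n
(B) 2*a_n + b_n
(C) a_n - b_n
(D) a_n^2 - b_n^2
A

Replace a_n by a_{n+1} = b_n and b_n by b_{n+1} = a_n in each option and simplify:
(A) a_n*b_n  ->  (b_n)*(a_n) = a_n*b_n   [conserved]
(B) 2*a_n + b_n  ->  2*(b_n) + (a_n) = a_n + 2*b_n   [not conserved]
(C) a_n - b_n  ->  (b_n) - (a_n) = -a_n + b_n   [not conserved]
(D) a_n^2 - b_n^2  ->  (b_n)^2 - (a_n)^2 = -a_n^2 + b_n^2   [not conserved]

Only (A) a_n*b_n returns to itself after one step, so it is the conserved quantity.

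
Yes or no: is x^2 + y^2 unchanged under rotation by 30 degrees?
Yes

Applying rotation by 30 degrees: x' = x*cos(30 degrees) - y*sin(30 degrees) = sqrt(3)x/2 - y/2, y' = x*sin(30 degrees) + y*cos(30 degrees) = x/2 + sqrt(3)y/2

Substituting into x^2 + y^2:
(sqrt(3)x/2 - y/2)^2 + (x/2 + sqrt(3)y/2)^2
= x^2 + y^2

This equals the original expression x^2 + y^2, so it IS invariant.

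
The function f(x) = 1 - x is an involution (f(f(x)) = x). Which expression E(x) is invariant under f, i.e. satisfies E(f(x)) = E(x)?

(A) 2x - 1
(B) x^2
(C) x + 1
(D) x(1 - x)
D

Replace x by f(x) = 1 - x in each option and simplify. As a quick numerical cross-check, also compare E(3) with E(f(3)) = E(-2).

(A) 2x - 1  ->  2(1 - x) - 1 = 1 - 2x; check: E(3) = 5 but E(-2) = -5.   [not invariant]
(B) x^2  ->  (1 - x)^2 = (x - 1)^2; check: E(3) = 9 but E(-2) = 4.   [not invariant]
(C) x + 1  ->  (1 - x) + 1 = 2 - x; check: E(3) = 4 but E(-2) = -1.   [not invariant]
(D) x(1 - x)  ->  (1 - x)(1 - (1 - x)), which simplifies back to x(1 - x); check: E(3) = -6, E(-2) = -6.   [invariant]

Only (D) is unchanged. E is symmetric under swapping x with f(x) = 1 - x, which is exactly what an involution does.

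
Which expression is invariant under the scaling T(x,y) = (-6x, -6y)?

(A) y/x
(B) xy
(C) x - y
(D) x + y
A

Under the uniform scaling T(x,y) = (-6x, -6y):
Substitute the transformed coordinates into each option and compare with the original:
(A) y/x  ->  (-6y)/(-6x) = y/x   [equals y/x: invariant]
(B) xy  ->  (-6x)(-6y) = 36xy   [differs from xy: not invariant]
(C) x - y  ->  (-6x) - (-6y) = -6x + 6y   [differs from x - y: not invariant]
(D) x + y  ->  (-6x) + (-6y) = -6x - 6y   [differs from x + y: not invariant]

Only option (A), y/x, is unchanged by the transformation.
The common factor -6 cancels in a ratio of coordinates, while sums, products and sums of squares pick up factors of -6 or 36.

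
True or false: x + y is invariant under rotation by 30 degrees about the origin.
False

Applying rotation by 30 degrees: x' = x*cos(30 degrees) - y*sin(30 degrees) = sqrt(3)x/2 - y/2, y' = x*sin(30 degrees) + y*cos(30 degrees) = x/2 + sqrt(3)y/2

Substituting into x + y:
(sqrt(3)x/2 - y/2) + (x/2 + sqrt(3)y/2)
= x/2 + sqrt(3)x/2 - y/2 + sqrt(3)y/2

This differs from the original expression x + y, so it is NOT invariant.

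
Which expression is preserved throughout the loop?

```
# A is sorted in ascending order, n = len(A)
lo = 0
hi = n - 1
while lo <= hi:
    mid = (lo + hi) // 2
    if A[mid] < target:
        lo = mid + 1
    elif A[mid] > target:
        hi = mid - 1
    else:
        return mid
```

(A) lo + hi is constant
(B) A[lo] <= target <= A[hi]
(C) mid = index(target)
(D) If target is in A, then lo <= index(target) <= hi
D

A loop invariant must hold before the first iteration and be re-established by every execution of the body.

(D) If target is in A, then lo <= index(target) <= hi: Before the loop [lo, hi] = [0, n-1] covers every index. When A[mid] < target, sortedness puts target strictly to the right of mid, so setting lo = mid + 1 keeps index(target) in [lo, hi]; symmetrically for hi = mid - 1. Hence 'if target is in A then lo <= index(target) <= hi' holds after every iteration, and when lo > hi it proves target is absent.

The other options fail:
(A) lo + hi is constant: each iteration moves exactly one of lo, hi, so lo + hi changes (e.g. 0 + (n-1) becomes (mid+1) + (n-1)).
(B) A[lo] <= target <= A[hi]: fails when target is not in A (e.g. target < A[0] already violates it before the loop), so it is not maintained in general.
(C) mid = index(target): mid is just the current probe; it equals index(target) only on the iteration that returns.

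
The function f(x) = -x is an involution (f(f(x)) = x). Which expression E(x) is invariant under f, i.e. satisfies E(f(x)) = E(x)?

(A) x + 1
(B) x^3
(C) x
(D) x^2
D

Replace x by f(x) = -x in each option and simplify. As a quick numerical cross-check, also compare E(4) with E(f(4)) = E(-4).

(A) x + 1  ->  (-x) + 1 = 1 - x; check: E(4) = 5 but E(-4) = -3.   [not invariant]
(B) x^3  ->  (-x)^3 = -x^3; check: E(4) = 64 but E(-4) = -64.   [not invariant]
(C) x  ->  (-x) = -x; check: E(4) = 4 but E(-4) = -4.   [not invariant]
(D) x^2  ->  (-x)^2, which simplifies back to x^2; check: E(4) = 16, E(-4) = 16.   [invariant]

Only (D) is unchanged. E is symmetric under swapping x with f(x) = -x, which is exactly what an involution does.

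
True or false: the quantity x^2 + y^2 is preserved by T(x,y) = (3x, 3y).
False

Substitute T(x,y) = (3x, 3y) into the expression and compare with the original.

Original: x^2 + y^2
After applying T: (3x)^2 + (3y)^2 = 9x^2 + 9y^2

This differs from the original x^2 + y^2 (difference: 8x^2 + 8y^2), so the expression is NOT invariant.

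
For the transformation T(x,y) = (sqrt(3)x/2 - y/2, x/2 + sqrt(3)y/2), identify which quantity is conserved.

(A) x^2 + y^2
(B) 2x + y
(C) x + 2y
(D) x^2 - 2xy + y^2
A

An expression E(x,y) is invariant under T if E(T(x,y)) = E(x,y). Here T(x,y) = (sqrt(3)x/2 - y/2, x/2 + sqrt(3)y/2).
Substitute the transformed coordinates into each option and compare with the original:
(A) x^2 + y^2  ->  (sqrt(3)x/2 - y/2)^2 + (x/2 + sqrt(3)y/2)^2 = x^2 + y^2   [equals x^2 + y^2: invariant]
(B) 2x + y  ->  2(sqrt(3)x/2 - y/2) + (x/2 + sqrt(3)y/2) = x/2 + sqrt(3)x - y + sqrt(3)y/2   [differs from 2x + y: not invariant]
(C) x + 2y  ->  (sqrt(3)x/2 - y/2) + 2(x/2 + sqrt(3)y/2) = sqrt(3)x/2 + x - y/2 + sqrt(3)y   [differs from x + 2y: not invariant]
(D) x^2 - 2xy + y^2  ->  (sqrt(3)x/2 - y/2)^2 - 2(sqrt(3)x/2 - y/2)(x/2 + sqrt(3)y/2) + (x/2 + sqrt(3)y/2)^2 = -sqrt(3)x^2/2 + x^2 - xy + sqrt(3)y^2/2 + y^2   [differs from x^2 - 2xy + y^2: not invariant]

Only option (A), x^2 + y^2, is unchanged by the transformation.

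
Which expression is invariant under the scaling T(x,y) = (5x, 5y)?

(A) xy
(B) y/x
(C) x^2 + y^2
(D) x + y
B

Under the uniform scaling T(x,y) = (5x, 5y):
Substitute the transformed coordinates into each option and compare with the original:
(A) xy  ->  (5x)(5y) = 25xy   [differs from xy: not invariant]
(B) y/x  ->  (5y)/(5x) = y/x   [equals y/x: invariant]
(C) x^2 + y^2  ->  (5x)^2 + (5y)^2 = 25x^2 + 25y^2   [differs from x^2 + y^2: not invariant]
(D) x + y  ->  (5x) + (5y) = 5x + 5y   [differs from x + y: not invariant]

Only option (B), y/x, is unchanged by the transformation.
The common factor 5 cancels in a ratio of coordinates, while sums, products and sums of squares pick up factors of 5 or 25.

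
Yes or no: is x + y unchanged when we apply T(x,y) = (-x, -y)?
No

Substitute T(x,y) = (-x, -y) into the expression and compare with the original.

Original: x + y
After applying T: (-x) + (-y) = -x - y

This differs from the original x + y (difference: -2x - 2y), so the expression is NOT invariant.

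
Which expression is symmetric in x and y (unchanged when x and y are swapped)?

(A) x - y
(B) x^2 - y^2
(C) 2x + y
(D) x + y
D

A symmetric expression is unchanged when the variables are permuted; here the transformation to test is the swap (x, y) -> (y, x).
Substitute the transformed coordinates into each option and compare with the original:
(A) x - y  ->  (y) - (x) = -x + y   [differs from x - y: not invariant]
(B) x^2 - y^2  ->  (y)^2 - (x)^2 = -x^2 + y^2   [differs from x^2 - y^2: not invariant]
(C) 2x + y  ->  2(y) + (x) = x + 2y   [differs from 2x + y: not invariant]
(D) x + y  ->  (y) + (x) = x + y   [equals x + y: invariant]

Only option (D), x + y, is unchanged by the transformation.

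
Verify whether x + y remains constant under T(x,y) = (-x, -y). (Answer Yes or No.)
No

Substitute T(x,y) = (-x, -y) into the expression and compare with the original.

Original: x + y
After applying T: (-x) + (-y) = -x - y

This differs from the original x + y (difference: -2x - 2y), so the expression is NOT invariant.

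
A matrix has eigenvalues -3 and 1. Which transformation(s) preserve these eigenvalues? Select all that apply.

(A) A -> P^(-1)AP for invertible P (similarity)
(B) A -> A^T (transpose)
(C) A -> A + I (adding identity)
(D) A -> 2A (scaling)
A and B

Eigenvalues are preserved by:
1. Similarity transformations: A -> P^(-1)AP (same characteristic polynomial)
2. Transpose: A^T has the same eigenvalues as A

Eigenvalues are NOT preserved by:
- Adding identity: eigenvalues become -3+1, 1+1
- Scaling: eigenvalues become -6, 2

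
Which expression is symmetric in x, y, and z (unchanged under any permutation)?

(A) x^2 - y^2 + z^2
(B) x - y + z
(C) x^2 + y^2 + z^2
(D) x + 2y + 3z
C

A symmetric expression is unchanged when the variables are permuted; here the transformation to test is the swap (x, y) -> (y, x).
A symmetric expression must survive every permutation; the single swap x <-> y already eliminates the distractors, and the keyed expression is also unchanged by x <-> z and y <-> z (each variable enters it in exactly the same way).
Substitute the transformed coordinates into each option and compare with the original:
(A) x^2 - y^2 + z^2  ->  (y)^2 - (x)^2 + z^2 = -x^2 + y^2 + z^2   [differs from x^2 - y^2 + z^2: not invariant]
(B) x - y + z  ->  (y) - (x) + z = -x + y + z   [differs from x - y + z: not invariant]
(C) x^2 + y^2 + z^2  ->  (y)^2 + (x)^2 + z^2 = x^2 + y^2 + z^2   [equals x^2 + y^2 + z^2: invariant]
(D) x + 2y + 3z  ->  (y) + 2(x) + 3z = 2x + y + 3z   [differs from x + 2y + 3z: not invariant]

Only option (C), x^2 + y^2 + z^2, is unchanged by the transformation.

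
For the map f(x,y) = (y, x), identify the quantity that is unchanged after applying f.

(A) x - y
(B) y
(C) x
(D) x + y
D

For f(x,y) = (y, x):
After applying f: x' = y, y' = x. So x' + y' = y + x = x + y.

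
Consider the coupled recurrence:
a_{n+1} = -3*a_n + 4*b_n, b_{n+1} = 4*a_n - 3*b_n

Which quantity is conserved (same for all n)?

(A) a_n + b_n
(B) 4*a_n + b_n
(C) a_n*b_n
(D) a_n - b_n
A

Replace a_n by a_{n+1} = -3*a_n + 4*b_n and b_n by b_{n+1} = 4*a_n - 3*b_n in each option and simplify:
(A) a_n + b_n  ->  (-3*a_n + 4*b_n) + (4*a_n - 3*b_n) = a_n + b_n   [conserved]
(B) 4*a_n + b_n  ->  4*(-3*a_n + 4*b_n) + (4*a_n - 3*b_n) = -8*a_n + 13*b_n   [not conserved]
(C) a_n*b_n  ->  (-3*a_n + 4*b_n)*(4*a_n - 3*b_n) = -12*a_n^2 + 25*a_n*b_n - 12*b_n^2   [not conserved]
(D) a_n - b_n  ->  (-3*a_n + 4*b_n) - (4*a_n - 3*b_n) = -7*a_n + 7*b_n   [not conserved]

Only (A) a_n + b_n returns to itself after one step, so it is the conserved quantity.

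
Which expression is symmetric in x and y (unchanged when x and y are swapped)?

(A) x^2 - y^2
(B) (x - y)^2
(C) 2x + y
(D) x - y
B

A symmetric expression is unchanged when the variables are permuted; here the transformation to test is the swap (x, y) -> (y, x).
Substitute the transformed coordinates into each option and compare with the original:
(A) x^2 - y^2  ->  (y)^2 - (x)^2 = -x^2 + y^2   [differs from x^2 - y^2: not invariant]
(B) (x - y)^2  ->  ((y) - (x))^2 = x^2 - 2xy + y^2   [equals (x - y)^2: invariant]
(C) 2x + y  ->  2(y) + (x) = x + 2y   [differs from 2x + y: not invariant]
(D) x - y  ->  (y) - (x) = -x + y   [differs from x - y: not invariant]

Only option (B), (x - y)^2, is unchanged by the transformation.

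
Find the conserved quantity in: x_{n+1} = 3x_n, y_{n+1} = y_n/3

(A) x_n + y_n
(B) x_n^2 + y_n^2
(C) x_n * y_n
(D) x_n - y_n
C

For the recurrence x_{n+1} = 3x_n, y_{n+1} = y_n/3:

x_{n+1} * y_{n+1} = (3x_n) * (y_n/3) = x_n * y_n
The product is conserved.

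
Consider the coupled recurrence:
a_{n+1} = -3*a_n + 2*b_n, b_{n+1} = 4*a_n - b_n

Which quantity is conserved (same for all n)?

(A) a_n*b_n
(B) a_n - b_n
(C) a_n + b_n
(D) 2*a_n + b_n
C

Replace a_n by a_{n+1} = -3*a_n + 2*b_n and b_n by b_{n+1} = 4*a_n - b_n in each option and simplify:
(A) a_n*b_n  ->  (-3*a_n + 2*b_n)*(4*a_n - b_n) = -12*a_n^2 + 11*a_n*b_n - 2*b_n^2   [not conserved]
(B) a_n - b_n  ->  (-3*a_n + 2*b_n) - (4*a_n - b_n) = -7*a_n + 3*b_n   [not conserved]
(C) a_n + b_n  ->  (-3*a_n + 2*b_n) + (4*a_n - b_n) = a_n + b_n   [conserved]
(D) 2*a_n + b_n  ->  2*(-3*a_n + 2*b_n) + (4*a_n - b_n) = -2*a_n + 3*b_n   [not conserved]

Only (C) a_n + b_n returns to itself after one step, so it is the conserved quantity.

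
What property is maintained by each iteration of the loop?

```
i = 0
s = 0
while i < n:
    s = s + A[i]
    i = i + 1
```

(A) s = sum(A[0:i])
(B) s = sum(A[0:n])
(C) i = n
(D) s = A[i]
A

A loop invariant must hold before the first iteration and be re-established by every execution of the body.

(A) s = sum(A[0:i]): Initially i = 0 and s = 0 = sum of the empty slice A[0:0]. If s = sum(A[0:i]) holds at the top of an iteration, the body sets s to sum(A[0:i]) + A[i] = sum(A[0:i+1]) and then i to i+1, so s = sum(A[0:i]) holds again. At exit i = n, giving s = sum(A[0:n]).

The other options fail:
(B) s = sum(A[0:n]): false before the loop (s = 0, not the full sum) -- it only becomes true at exit.
(C) i = n: false initially (i = 0); it is the exit condition, not an invariant.
(D) s = A[i]: after the first iteration s = A[0] but i = 1, so s = A[i] compares s with the wrong element (and fails in general).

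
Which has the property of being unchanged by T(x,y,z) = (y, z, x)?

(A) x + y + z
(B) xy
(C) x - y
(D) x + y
A

Apply T(x,y,z) = (y, z, x) to each option, i.e. replace (x, y, z) by the transformed coordinates.
Substitute the transformed coordinates into each option and compare with the original:
(A) x + y + z  ->  (y) + (z) + (x) = x + y + z   [equals x + y + z: invariant]
(B) xy  ->  (y)(z) = yz   [differs from xy: not invariant]
(C) x - y  ->  (y) - (z) = y - z   [differs from x - y: not invariant]
(D) x + y  ->  (y) + (z) = y + z   [differs from x + y: not invariant]

Only option (A), x + y + z, is unchanged by the transformation.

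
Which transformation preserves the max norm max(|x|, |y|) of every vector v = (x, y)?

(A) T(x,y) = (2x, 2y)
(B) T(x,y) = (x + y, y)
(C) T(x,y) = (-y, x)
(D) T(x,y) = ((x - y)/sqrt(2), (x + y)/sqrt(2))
C

A transformation preserves a norm if ||T(v)|| = ||v|| for every v; a single vector where the norm changes rules an option out.

(A) T(x,y) = (2x, 2y): v = (1, 0) has norm max(|1|, |0|) = 1, but T(v) = (2, 0) has norm 2 -- not preserved.
(B) T(x,y) = (x + y, y): v = (1, 1) has norm max(|1|, |1|) = 1, but T(v) = (2, 1) has norm 2 -- not preserved.
(C) T(x,y) = (-y, x): preserves the norm -- it only permutes the coordinates and/or flips signs, which leaves max(|x|, |y|) unchanged.
(D) T(x,y) = ((x - y)/sqrt(2), (x + y)/sqrt(2)): v = (1, 0) has norm max(|1|, |0|) = 1, but T(v) = (sqrt(2)/2, sqrt(2)/2) has norm sqrt(2)/2 -- not preserved.

Therefore the answer is (C).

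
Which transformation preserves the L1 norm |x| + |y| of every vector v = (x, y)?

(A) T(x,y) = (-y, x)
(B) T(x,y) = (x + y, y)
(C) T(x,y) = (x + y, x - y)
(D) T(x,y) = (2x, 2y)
A

A transformation preserves a norm if ||T(v)|| = ||v|| for every v; a single vector where the norm changes rules an option out.

(A) T(x,y) = (-y, x): preserves the norm -- it only permutes the coordinates and/or flips signs, which leaves |x| + |y| unchanged.
(B) T(x,y) = (x + y, y): v = (0, 1) has norm |0| + |1| = 1, but T(v) = (1, 1) has norm 2 -- not preserved.
(C) T(x,y) = (x + y, x - y): v = (1, 0) has norm |1| + |0| = 1, but T(v) = (1, 1) has norm 2 -- not preserved.
(D) T(x,y) = (2x, 2y): v = (1, 0) has norm |1| + |0| = 1, but T(v) = (2, 0) has norm 2 -- not preserved.

Therefore the answer is (A).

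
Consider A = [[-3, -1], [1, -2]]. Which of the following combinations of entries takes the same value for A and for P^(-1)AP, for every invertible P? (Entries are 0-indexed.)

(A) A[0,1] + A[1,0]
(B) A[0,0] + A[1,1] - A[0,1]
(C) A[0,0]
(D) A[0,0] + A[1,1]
D

A[0,0] + A[1,1] is the trace of A. By the cyclic property of the trace, tr(P^(-1)AP) = tr(APP^(-1)) = tr(A), so it is the same for every matrix similar to A.

The other combinations are not similarity invariants. For example, take P = [[1, 1], [0, 1]] (det P = 1), so P^(-1) = [[1, -1], [0, 1]] and
B = P^(-1)AP = [[-4, -3], [1, -1]].
Evaluating each option on A and on B:
(A) A[0,1] + A[1,0]: 0 for A, -2 for B -> changes
(B) A[0,0] + A[1,1] - A[0,1]: -4 for A, -2 for B -> changes
(C) A[0,0]: -3 for A, -4 for B -> changes
(D) A[0,0] + A[1,1]: -5 for A, -5 for B -> unchanged

Only (D) A[0,0] + A[1,1] = -5 survives (and it does so for every P, not just this one), so it is the invariant.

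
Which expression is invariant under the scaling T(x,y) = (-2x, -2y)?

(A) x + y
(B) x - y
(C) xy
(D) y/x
D

Under the uniform scaling T(x,y) = (-2x, -2y):
Substitute the transformed coordinates into each option and compare with the original:
(A) x + y  ->  (-2x) + (-2y) = -2x - 2y   [differs from x + y: not invariant]
(B) x - y  ->  (-2x) - (-2y) = -2x + 2y   [differs from x - y: not invariant]
(C) xy  ->  (-2x)(-2y) = 4xy   [differs from xy: not invariant]
(D) y/x  ->  (-2y)/(-2x) = y/x   [equals y/x: invariant]

Only option (D), y/x, is unchanged by the transformation.
The common factor -2 cancels in a ratio of coordinates, while sums, products and sums of squares pick up factors of -2 or 4.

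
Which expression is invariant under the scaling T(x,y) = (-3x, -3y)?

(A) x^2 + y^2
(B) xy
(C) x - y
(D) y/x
D

Under the uniform scaling T(x,y) = (-3x, -3y):
Substitute the transformed coordinates into each option and compare with the original:
(A) x^2 + y^2  ->  (-3x)^2 + (-3y)^2 = 9x^2 + 9y^2   [differs from x^2 + y^2: not invariant]
(B) xy  ->  (-3x)(-3y) = 9xy   [differs from xy: not invariant]
(C) x - y  ->  (-3x) - (-3y) = -3x + 3y   [differs from x - y: not invariant]
(D) y/x  ->  (-3y)/(-3x) = y/x   [equals y/x: invariant]

Only option (D), y/x, is unchanged by the transformation.
The common factor -3 cancels in a ratio of coordinates, while sums, products and sums of squares pick up factors of -3 or 9.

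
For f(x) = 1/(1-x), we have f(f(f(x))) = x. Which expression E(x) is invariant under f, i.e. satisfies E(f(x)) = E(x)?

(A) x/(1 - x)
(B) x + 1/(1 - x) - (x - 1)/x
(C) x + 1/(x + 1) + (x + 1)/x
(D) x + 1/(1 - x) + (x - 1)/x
D

Replace x by f(x) = 1/(1 - x) in each option and simplify. As a quick numerical cross-check, also compare E(4) with E(f(4)) = E(-1/3).

(A) x/(1 - x)  ->  (1/(1 - x))/(1 - (1/(1 - x))) = -1/x; check: E(4) = -4/3 but E(-1/3) = -1/4.   [not invariant]
(B) x + 1/(1 - x) - (x - 1)/x  ->  (1/(1 - x)) + 1/(1 - (1/(1 - x))) - ((1/(1 - x)) - 1)/(1/(1 - x)) = (x^2(1 - x) - x + (x - 1)^2)/(x(x - 1)); check: E(4) = 35/12 but E(-1/3) = -43/12.   [not invariant]
(C) x + 1/(x + 1) + (x + 1)/x  ->  (1/(1 - x)) + 1/((1/(1 - x)) + 1) + ((1/(1 - x)) + 1)/(1/(1 - x)) = (-x^3 + 6x^2 - 11x + 7)/(x^2 - 3x + 2); check: E(4) = 109/20 but E(-1/3) = -5/6.   [not invariant]
(D) x + 1/(1 - x) + (x - 1)/x  ->  (1/(1 - x)) + 1/(1 - (1/(1 - x))) + ((1/(1 - x)) - 1)/(1/(1 - x)), which simplifies back to x + 1/(1 - x) + (x - 1)/x; check: E(4) = 53/12, E(-1/3) = 53/12.   [invariant]

Only (D) is unchanged. Indeed f(f(x)) = 1/(1 - 1/(1-x)) = (1-x)/(-x) = (x-1)/x, so E(x) = x + f(x) + f(f(x)) is the sum over the whole 3-cycle; applying f just permutes the three terms cyclically (x -> f(x) -> f(f(x)) -> x), leaving the sum unchanged.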